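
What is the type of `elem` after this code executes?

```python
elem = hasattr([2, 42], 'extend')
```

hasattr() returns bool

bool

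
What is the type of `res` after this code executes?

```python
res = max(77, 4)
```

max() of ints returns int

int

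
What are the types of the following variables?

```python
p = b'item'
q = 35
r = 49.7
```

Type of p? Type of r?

p is bytes; r is float

bytes, float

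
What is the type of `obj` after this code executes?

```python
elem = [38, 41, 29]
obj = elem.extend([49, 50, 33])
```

list.extend() returns None

NoneType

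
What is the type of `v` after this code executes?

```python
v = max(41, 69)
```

max() of ints returns int

int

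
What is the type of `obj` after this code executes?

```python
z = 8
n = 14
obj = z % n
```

int % int returns int (8 % 14 = 8)

int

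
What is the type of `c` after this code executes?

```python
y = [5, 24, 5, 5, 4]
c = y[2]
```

Indexing a list of ints returns int (y[2] = 5)

int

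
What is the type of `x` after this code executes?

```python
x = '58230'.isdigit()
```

str.isdigit() returns bool

bool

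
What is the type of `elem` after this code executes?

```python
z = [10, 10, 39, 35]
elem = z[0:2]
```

Slicing a list always returns a list

list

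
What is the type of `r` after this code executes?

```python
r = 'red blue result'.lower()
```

str.lower() returns str

str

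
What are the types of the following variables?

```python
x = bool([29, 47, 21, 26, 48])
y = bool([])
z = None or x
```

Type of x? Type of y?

bool() returns bool; bool() returns bool

bool, bool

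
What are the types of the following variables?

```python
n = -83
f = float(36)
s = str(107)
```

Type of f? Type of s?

f is float; s is str

float, str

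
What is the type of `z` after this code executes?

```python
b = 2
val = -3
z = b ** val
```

int ** negative int returns float

float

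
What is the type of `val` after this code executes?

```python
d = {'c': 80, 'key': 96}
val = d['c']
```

Accessing dict[str, int] with key 'c' returns int value 80

int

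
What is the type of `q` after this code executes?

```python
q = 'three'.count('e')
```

str.count() returns int

int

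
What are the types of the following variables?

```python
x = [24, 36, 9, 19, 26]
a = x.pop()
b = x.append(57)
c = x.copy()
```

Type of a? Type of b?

list.pop() returns the element (int); list.append() returns None

int, NoneType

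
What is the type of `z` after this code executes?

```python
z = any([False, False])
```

any() returns bool

bool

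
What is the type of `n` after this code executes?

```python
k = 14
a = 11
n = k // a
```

int // int returns int (14 // 11 = 1)

int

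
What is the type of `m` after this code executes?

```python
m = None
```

None has type NoneType

NoneType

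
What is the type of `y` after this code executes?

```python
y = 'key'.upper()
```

str.upper() returns str

str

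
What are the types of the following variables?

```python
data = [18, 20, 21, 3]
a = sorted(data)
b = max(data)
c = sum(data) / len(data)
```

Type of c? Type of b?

int / int returns float; max of ints returns int

float, int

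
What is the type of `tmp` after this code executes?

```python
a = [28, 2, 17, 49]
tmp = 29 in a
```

'in' operator returns bool

bool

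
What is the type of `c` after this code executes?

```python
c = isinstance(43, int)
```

isinstance() returns bool

bool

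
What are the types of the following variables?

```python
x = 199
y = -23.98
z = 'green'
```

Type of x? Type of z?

x is int; z is str

int, str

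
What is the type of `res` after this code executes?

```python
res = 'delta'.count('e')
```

str.count() returns int

int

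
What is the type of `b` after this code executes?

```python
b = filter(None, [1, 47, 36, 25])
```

filter() returns a filter iterator object

filter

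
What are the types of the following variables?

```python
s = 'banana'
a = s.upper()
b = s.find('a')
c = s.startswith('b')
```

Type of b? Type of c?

str.find() returns int; str.startswith() returns bool

int, bool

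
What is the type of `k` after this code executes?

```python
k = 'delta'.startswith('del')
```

str.startswith() returns bool

bool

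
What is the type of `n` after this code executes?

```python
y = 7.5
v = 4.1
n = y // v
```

float // float returns float (floor division preserves float type)

float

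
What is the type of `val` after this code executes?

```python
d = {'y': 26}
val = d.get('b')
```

dict.get() returns None when key 'b' is not found and no default given

NoneType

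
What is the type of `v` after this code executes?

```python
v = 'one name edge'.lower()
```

str.lower() returns str

str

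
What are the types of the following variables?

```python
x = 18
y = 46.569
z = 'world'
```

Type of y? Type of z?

y is float; z is str

float, str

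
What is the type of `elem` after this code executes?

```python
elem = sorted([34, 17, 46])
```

sorted() always returns list

list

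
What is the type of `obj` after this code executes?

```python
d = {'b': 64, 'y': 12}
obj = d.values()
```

.values() returns a dict_values view object

dict_values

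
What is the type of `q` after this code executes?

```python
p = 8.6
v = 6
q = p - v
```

float - int returns float (8.6 - 6 = 2.6)

float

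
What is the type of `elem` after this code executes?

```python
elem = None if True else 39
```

Ternary: condition is True, if branch (None) taken → NoneType

NoneType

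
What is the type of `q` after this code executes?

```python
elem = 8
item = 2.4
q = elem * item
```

int * float returns float (8 * 2.4 = 19.2)

float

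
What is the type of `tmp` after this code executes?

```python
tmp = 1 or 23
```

'or' returns the first truthy value (1, which is int)

int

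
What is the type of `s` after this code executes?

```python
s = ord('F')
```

ord() returns int (Unicode code point)

int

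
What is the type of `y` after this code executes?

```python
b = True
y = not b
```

'not' always returns bool

bool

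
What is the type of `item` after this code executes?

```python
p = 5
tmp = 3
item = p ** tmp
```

int ** positive int returns int (5 ** 3 = 125)

int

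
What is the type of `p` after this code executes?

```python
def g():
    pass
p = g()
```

A function with no return statement returns None

NoneType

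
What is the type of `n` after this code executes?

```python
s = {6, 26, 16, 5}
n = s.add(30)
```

set.add() returns None (mutates in place)

NoneType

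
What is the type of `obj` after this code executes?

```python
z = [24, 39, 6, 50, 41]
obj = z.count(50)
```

list.count() returns int

int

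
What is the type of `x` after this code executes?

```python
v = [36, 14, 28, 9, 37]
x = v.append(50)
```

list.append() returns None (mutates in place)

NoneType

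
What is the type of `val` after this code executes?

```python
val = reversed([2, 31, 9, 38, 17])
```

reversed() on a list returns a list_reverseiterator

list_reverseiterator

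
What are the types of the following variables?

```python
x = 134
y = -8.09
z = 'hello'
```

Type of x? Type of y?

x is int; y is float

int, float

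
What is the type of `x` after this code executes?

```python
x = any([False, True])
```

any() returns bool

bool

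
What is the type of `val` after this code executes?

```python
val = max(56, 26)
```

max() of ints returns int

int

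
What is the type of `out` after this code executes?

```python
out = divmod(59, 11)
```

divmod() returns a tuple (quotient, remainder)

tuple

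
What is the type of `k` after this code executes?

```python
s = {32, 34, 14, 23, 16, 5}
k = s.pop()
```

Popping from a set of ints returns int

int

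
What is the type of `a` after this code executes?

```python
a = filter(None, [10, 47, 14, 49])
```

filter() returns a filter iterator object

filter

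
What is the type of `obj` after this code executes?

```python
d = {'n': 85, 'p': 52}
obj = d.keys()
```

.keys() returns a dict_keys view object

dict_keys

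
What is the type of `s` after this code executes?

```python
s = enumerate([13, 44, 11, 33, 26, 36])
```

enumerate() returns an enumerate iterator object

enumerate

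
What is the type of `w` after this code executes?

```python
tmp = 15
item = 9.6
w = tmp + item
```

int + float returns float (15 + 9.6 = 24.6)

float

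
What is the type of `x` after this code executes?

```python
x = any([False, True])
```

any() returns bool

bool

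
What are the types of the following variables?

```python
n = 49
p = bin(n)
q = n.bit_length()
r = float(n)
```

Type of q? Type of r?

int.bit_length() returns int; float() returns float

int, float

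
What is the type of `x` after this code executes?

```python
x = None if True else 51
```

Ternary: condition is True, if branch (None) taken → NoneType

NoneType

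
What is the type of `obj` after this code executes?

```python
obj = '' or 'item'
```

'or' returns first truthy value ('item', which is str)

str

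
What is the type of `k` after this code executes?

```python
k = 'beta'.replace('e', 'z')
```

str.replace() returns str

str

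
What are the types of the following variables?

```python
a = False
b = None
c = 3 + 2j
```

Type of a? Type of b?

a is bool; b is NoneType

bool, NoneType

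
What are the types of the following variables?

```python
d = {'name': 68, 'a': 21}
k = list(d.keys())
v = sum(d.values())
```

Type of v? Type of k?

sum of int values returns int; list(...) returns list

int, list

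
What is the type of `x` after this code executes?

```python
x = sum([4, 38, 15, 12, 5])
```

sum() of ints returns int

int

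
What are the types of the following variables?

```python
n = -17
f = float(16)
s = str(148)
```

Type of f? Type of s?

f is float; s is str

float, str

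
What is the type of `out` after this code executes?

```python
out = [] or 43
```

'or' returns first truthy value (43, which is int)

int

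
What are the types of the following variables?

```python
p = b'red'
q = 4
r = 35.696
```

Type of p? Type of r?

p is bytes; r is float

bytes, float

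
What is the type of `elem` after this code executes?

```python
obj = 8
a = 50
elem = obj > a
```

Comparison operators return bool

bool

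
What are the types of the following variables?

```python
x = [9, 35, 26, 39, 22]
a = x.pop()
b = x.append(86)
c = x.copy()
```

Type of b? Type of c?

list.append() returns None; list.copy() returns list

NoneType, list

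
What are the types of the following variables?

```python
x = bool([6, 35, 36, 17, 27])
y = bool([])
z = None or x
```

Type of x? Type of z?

bool() returns bool; None or <bool> returns the bool

bool, bool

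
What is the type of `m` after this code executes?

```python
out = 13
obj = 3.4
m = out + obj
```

int + float returns float (13 + 3.4 = 16.4)

float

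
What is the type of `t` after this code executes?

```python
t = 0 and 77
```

'and' returns the first falsy value (0, which is int)

int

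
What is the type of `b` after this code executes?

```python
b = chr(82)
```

chr() returns str (single character)

str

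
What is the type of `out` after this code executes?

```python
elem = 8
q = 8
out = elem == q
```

Equality comparison returns bool

bool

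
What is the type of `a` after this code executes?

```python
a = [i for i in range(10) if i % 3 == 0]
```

A list comprehension [...] produces a list

list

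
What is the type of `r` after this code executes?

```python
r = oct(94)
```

oct() returns str representation

str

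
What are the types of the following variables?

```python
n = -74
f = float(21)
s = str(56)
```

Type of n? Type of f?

n is int; f is float

int, float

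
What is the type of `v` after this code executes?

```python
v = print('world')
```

print() returns None

NoneType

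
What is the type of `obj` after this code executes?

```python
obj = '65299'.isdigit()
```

str.isdigit() returns bool

bool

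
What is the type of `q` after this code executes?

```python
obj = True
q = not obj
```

'not' always returns bool

bool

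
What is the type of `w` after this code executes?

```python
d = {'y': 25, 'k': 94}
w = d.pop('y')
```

dict.pop() returns the value (int)

int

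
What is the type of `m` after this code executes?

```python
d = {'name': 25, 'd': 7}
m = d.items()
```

dict.items() returns a dict_items view

dict_items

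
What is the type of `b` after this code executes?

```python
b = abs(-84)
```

abs() of int returns int

int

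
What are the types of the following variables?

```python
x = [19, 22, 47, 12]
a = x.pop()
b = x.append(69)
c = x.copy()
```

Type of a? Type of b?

list.pop() returns the element (int); list.append() returns None

int, NoneType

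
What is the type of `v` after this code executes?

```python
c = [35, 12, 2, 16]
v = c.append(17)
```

list.append() returns None (mutates in place)

NoneType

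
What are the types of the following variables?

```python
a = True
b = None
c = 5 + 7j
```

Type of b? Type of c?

b is NoneType; c is complex

NoneType, complex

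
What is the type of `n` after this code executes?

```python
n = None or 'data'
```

'or' with None returns the other value ('data', str)

str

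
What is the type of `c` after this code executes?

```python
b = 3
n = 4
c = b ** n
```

int ** positive int returns int (3 ** 4 = 81)

int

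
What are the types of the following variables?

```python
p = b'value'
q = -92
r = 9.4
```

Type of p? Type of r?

p is bytes; r is float

bytes, float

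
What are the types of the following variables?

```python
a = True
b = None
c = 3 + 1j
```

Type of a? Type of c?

a is bool; c is complex

bool, complex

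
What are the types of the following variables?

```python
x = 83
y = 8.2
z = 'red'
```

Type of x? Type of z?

x is int; z is str

int, str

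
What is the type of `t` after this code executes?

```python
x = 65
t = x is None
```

'is' comparison returns bool

bool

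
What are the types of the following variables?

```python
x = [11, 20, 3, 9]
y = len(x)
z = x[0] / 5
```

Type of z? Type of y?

int / int returns float; len() returns int

float, int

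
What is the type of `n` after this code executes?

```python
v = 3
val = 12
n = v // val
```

int // int returns int (3 // 12 = 0)

int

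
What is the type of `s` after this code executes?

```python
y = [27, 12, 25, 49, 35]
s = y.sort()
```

list.sort() returns None (sorts in place)

NoneType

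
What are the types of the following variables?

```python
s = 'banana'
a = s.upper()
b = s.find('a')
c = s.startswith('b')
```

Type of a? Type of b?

str.upper() returns str; str.find() returns int

str, int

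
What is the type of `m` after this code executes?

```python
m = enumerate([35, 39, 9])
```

enumerate() returns an enumerate iterator object

enumerate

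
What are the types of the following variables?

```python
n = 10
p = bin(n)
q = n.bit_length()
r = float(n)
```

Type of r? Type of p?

float() returns float; bin() returns str

float, str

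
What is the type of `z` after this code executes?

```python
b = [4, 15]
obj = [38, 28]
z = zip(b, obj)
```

zip() returns a zip iterator object

zip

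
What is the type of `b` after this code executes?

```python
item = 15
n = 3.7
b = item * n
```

int * float returns float (15 * 3.7 = 55.5)

float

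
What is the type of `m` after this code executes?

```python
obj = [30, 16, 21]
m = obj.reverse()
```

list.reverse() returns None

NoneType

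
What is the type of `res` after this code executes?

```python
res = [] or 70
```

'or' returns first truthy value (70, which is int)

int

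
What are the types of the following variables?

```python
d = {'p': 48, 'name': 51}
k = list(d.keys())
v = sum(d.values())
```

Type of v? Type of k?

sum of int values returns int; list(...) returns list

int, list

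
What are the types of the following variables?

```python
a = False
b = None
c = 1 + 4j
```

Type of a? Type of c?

a is bool; c is complex

bool, complex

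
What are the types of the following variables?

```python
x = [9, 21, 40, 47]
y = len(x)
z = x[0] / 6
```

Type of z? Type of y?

int / int returns float; len() returns int

float, int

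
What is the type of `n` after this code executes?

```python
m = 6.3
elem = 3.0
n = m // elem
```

float // float returns float (floor division preserves float type)

float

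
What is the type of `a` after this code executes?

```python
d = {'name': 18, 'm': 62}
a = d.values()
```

.values() returns a dict_values view object

dict_values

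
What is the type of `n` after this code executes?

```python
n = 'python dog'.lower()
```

str.lower() returns str

str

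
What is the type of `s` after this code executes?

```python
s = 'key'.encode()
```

str.encode() returns bytes

bytes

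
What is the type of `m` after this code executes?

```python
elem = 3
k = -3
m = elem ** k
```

int ** negative int returns float

float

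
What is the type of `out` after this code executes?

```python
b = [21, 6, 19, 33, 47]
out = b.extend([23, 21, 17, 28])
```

list.extend() returns None

NoneType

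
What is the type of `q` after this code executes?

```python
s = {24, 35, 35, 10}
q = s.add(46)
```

set.add() returns None (mutates in place)

NoneType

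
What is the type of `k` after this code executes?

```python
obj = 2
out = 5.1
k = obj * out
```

int * float returns float (2 * 5.1 = 10.2)

float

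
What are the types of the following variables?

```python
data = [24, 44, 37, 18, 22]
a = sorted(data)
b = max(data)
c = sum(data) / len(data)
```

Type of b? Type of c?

max of ints returns int; int / int returns float

int, float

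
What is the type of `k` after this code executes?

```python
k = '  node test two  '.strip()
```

str.strip() returns str

str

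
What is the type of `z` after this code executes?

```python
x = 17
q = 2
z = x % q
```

int % int returns int (17 % 2 = 1)

int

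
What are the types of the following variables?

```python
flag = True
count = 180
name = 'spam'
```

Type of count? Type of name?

count is int; name is str

int, str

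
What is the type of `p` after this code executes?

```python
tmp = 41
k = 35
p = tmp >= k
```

Comparison operators return bool

bool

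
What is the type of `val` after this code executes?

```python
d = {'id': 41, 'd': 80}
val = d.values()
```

.values() returns a dict_values view object

dict_values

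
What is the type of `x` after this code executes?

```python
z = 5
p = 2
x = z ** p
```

int ** positive int returns int (5 ** 2 = 25)

int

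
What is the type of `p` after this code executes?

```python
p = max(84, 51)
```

max() of ints returns int

int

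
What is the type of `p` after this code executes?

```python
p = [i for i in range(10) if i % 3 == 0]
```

A list comprehension [...] produces a list

list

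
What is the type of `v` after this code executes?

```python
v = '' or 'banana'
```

'or' returns first truthy value ('banana', which is str)

str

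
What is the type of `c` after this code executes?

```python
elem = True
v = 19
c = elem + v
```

bool + int returns int (True is 1, so 1 + 19 = 20)

int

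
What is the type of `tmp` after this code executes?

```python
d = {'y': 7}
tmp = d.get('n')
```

dict.get() returns None when key 'n' is not found and no default given

NoneType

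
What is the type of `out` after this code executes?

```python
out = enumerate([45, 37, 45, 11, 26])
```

enumerate() returns an enumerate iterator object

enumerate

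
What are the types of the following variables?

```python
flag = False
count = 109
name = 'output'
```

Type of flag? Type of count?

flag is bool; count is int

bool, int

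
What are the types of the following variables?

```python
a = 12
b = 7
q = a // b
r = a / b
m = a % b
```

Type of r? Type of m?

int / int returns float; int % int returns int

float, int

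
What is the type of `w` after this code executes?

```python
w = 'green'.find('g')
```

str.find() returns int (index, or -1)

int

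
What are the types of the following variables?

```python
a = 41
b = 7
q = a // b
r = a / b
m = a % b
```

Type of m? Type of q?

int % int returns int; int // int returns int

int, int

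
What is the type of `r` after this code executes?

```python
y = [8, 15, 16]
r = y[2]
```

Indexing a list of ints returns int (y[2] = 16)

int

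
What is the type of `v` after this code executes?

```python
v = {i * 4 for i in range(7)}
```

A set comprehension {expr for x in iterable} produces a set

set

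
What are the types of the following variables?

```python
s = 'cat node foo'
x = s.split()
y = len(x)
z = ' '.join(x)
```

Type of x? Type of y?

str.split() returns list; len() returns int

list, int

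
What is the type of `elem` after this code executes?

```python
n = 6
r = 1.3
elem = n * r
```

int * float returns float (6 * 1.3 = 7.8)

float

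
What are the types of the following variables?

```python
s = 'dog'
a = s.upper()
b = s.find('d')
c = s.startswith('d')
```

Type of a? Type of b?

str.upper() returns str; str.find() returns int

str, int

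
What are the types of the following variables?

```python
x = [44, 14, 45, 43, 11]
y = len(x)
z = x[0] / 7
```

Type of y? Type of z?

len() returns int; int / int returns float

int, float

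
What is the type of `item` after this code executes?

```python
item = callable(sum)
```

callable() returns bool

bool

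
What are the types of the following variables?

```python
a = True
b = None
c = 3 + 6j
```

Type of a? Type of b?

a is bool; b is NoneType

bool, NoneType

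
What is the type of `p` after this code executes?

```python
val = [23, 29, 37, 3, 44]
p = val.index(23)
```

list.index() returns int

int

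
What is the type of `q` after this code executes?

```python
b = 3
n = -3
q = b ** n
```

int ** negative int returns float

float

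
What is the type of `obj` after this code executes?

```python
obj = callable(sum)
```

callable() returns bool

bool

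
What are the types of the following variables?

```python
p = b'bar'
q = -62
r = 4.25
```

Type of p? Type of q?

p is bytes; q is int

bytes, int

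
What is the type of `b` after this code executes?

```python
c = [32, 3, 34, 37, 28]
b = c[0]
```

Indexing a list of ints returns int (c[0] = 32)

int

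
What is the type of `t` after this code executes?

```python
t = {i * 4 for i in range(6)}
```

A set comprehension {expr for x in iterable} produces a set

set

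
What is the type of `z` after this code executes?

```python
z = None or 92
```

'or' with None returns the other value (92, int)

int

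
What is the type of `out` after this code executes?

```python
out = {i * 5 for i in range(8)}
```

A set comprehension {expr for x in iterable} produces a set

set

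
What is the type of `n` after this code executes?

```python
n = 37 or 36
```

'or' returns the first truthy value (37, which is int)

int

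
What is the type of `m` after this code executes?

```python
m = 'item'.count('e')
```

str.count() returns int

int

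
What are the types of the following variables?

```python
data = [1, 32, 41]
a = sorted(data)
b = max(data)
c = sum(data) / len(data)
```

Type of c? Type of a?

int / int returns float; sorted() returns list

float, list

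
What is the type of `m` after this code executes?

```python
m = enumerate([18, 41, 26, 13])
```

enumerate() returns an enumerate iterator object

enumerate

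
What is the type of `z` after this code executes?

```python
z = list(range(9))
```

list(range(...)) returns list

list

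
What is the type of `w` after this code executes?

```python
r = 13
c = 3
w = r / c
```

int / int always returns float in Python 3 (13 / 3 = 4.33333)

float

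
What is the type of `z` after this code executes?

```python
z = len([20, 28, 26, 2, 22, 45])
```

len() always returns int

int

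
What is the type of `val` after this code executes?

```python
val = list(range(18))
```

list(range(...)) returns list

list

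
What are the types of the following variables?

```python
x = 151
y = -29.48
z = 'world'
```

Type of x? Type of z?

x is int; z is str

int, str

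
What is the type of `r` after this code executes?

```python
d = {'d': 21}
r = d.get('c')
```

dict.get() returns None when key 'c' is not found and no default given

NoneType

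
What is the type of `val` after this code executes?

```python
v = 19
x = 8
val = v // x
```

int // int returns int (19 // 8 = 2)

int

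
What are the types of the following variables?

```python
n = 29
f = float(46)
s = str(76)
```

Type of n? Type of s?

n is int; s is str

int, str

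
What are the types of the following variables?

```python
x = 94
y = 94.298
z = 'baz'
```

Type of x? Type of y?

x is int; y is float

int, float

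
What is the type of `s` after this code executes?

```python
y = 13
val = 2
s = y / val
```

int / int always returns float in Python 3 (13 / 2 = 6.5)

float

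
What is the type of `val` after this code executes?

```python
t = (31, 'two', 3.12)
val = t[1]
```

Index 1 of tuple is 'two' which is str

str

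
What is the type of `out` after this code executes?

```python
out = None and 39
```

'and' returns first falsy value (None)

NoneType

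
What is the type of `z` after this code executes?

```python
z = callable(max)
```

callable() returns bool

bool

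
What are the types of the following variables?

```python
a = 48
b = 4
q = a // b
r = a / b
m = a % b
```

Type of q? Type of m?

int // int returns int; int % int returns int

int, int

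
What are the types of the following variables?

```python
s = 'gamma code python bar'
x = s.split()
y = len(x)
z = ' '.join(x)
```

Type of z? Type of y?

str.join() returns str; len() returns int

str, int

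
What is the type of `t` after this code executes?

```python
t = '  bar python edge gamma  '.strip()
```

str.strip() returns str

str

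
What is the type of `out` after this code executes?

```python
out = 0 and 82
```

'and' returns the first falsy value (0, which is int)

int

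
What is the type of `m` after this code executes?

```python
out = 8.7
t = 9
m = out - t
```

float - int returns float (8.7 - 9 = -0.3)

float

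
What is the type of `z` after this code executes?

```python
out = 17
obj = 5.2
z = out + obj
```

int + float returns float (17 + 5.2 = 22.2)

float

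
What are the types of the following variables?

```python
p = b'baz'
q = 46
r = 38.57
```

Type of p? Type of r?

p is bytes; r is float

bytes, float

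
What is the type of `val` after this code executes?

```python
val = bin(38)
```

bin() returns str representation

str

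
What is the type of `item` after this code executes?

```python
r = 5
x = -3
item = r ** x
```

int ** negative int returns float

float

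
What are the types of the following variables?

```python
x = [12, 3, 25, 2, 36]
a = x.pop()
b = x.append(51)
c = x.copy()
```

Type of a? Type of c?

list.pop() returns the element (int); list.copy() returns list

int, list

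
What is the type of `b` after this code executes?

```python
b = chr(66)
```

chr() returns str (single character)

str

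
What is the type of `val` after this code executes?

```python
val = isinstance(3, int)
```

isinstance() returns bool

bool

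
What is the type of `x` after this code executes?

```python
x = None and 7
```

'and' returns first falsy value (None)

NoneType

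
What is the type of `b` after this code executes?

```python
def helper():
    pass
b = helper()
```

A function with no return statement returns None

NoneType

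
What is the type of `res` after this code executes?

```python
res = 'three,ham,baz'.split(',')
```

str.split() returns list

list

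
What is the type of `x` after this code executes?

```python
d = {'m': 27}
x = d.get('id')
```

dict.get() returns None when key 'id' is not found and no default given

NoneType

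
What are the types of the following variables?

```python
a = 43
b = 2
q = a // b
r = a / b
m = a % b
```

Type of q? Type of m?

int // int returns int; int % int returns int

int, int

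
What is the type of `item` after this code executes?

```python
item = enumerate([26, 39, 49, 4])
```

enumerate() returns an enumerate iterator object

enumerate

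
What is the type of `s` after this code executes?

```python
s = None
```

None has type NoneType

NoneType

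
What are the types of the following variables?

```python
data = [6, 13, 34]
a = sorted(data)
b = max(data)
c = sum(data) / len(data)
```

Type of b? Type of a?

max of ints returns int; sorted() returns list

int, list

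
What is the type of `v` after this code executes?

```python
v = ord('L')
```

ord() returns int (Unicode code point)

int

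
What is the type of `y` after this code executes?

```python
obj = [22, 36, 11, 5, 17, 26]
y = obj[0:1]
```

Slicing a list always returns a list

list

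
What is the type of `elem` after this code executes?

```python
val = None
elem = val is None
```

'is' comparison returns bool

bool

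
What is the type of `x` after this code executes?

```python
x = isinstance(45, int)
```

isinstance() returns bool

bool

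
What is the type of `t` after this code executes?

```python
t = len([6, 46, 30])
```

len() always returns int

int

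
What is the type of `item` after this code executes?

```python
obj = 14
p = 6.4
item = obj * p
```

int * float returns float (14 * 6.4 = 89.6)

float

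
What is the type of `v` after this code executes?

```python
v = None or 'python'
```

'or' with None returns the other value ('python', str)

str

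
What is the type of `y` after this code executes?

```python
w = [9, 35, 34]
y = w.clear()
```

list.clear() returns None

NoneType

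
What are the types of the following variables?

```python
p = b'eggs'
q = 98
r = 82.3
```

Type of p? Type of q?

p is bytes; q is int

bytes, int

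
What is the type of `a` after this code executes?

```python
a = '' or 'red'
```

'or' returns first truthy value ('red', which is str)

str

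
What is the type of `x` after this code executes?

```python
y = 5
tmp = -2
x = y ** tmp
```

int ** negative int returns float

float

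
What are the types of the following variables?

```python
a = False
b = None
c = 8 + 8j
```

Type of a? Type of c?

a is bool; c is complex

bool, complex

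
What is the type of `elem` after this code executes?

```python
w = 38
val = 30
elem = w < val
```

Comparison operators return bool

bool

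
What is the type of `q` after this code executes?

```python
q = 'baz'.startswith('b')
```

str.startswith() returns bool

bool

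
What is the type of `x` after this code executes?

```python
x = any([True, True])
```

any() returns bool

bool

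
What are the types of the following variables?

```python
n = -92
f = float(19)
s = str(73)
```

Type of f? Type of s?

f is float; s is str

float, str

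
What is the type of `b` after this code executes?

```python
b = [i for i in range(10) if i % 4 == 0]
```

A list comprehension [...] produces a list

list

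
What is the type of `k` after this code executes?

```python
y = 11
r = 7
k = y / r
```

int / int always returns float in Python 3 (11 / 7 = 1.57143)

float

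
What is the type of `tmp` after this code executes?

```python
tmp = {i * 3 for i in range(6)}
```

A set comprehension {expr for x in iterable} produces a set

set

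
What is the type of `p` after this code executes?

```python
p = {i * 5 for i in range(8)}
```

A set comprehension {expr for x in iterable} produces a set

set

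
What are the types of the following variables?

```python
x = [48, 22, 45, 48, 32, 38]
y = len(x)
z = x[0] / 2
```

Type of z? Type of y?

int / int returns float; len() returns int

float, int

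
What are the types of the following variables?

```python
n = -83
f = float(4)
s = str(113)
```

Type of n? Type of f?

n is int; f is float

int, float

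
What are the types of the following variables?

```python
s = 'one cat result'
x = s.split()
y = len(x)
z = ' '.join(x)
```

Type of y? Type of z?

len() returns int; str.join() returns str

int, str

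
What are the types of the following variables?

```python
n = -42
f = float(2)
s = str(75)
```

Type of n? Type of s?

n is int; s is str

int, str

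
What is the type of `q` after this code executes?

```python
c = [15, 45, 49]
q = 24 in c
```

'in' operator returns bool

bool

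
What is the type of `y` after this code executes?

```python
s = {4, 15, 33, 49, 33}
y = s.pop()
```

Popping from a set of ints returns int

int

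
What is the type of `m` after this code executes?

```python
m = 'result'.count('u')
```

str.count() returns int

int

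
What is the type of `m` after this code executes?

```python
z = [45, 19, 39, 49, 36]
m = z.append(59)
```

list.append() returns None (mutates in place)

NoneType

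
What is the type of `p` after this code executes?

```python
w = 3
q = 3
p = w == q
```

Equality comparison returns bool

bool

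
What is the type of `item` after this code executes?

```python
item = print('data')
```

print() returns None

NoneType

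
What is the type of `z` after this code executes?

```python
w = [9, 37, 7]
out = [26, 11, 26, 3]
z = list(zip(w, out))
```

list(zip(...)) returns a list of tuples

list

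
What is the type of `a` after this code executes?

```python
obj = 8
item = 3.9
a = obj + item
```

int + float returns float (8 + 3.9 = 11.9)

float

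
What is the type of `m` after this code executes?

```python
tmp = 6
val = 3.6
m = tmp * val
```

int * float returns float (6 * 3.6 = 21.6)

float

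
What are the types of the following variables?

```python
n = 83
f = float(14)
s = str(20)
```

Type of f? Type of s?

f is float; s is str

float, str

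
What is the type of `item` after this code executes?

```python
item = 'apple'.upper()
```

str.upper() returns str

str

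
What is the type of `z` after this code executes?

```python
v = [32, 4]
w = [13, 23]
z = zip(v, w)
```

zip() returns a zip iterator object

zip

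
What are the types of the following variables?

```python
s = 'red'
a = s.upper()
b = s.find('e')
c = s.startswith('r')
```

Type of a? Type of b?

str.upper() returns str; str.find() returns int

str, int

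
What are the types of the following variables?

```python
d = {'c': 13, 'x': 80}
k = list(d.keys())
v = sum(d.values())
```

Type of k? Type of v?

list(...) returns list; sum of int values returns int

list, int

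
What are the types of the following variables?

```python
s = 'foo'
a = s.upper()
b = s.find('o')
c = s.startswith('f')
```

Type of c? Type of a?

str.startswith() returns bool; str.upper() returns str

bool, str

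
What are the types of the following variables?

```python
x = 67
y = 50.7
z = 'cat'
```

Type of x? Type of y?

x is int; y is float

int, float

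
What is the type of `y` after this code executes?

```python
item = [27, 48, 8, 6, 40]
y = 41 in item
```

'in' operator returns bool

bool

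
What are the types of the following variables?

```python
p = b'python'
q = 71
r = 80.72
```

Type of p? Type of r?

p is bytes; r is float

bytes, float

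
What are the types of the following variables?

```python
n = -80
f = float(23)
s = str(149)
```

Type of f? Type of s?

f is float; s is str

float, str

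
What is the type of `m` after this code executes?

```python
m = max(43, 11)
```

max() of ints returns int

int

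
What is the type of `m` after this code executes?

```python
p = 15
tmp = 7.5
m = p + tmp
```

int + float returns float (15 + 7.5 = 22.5)

float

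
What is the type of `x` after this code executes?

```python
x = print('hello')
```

print() returns None

NoneType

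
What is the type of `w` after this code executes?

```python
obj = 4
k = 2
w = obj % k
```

int % int returns int (4 % 2 = 0)

int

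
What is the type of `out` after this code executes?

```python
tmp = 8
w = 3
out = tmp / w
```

int / int always returns float in Python 3 (8 / 3 = 2.66667)

float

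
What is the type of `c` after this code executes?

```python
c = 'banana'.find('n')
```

str.find() returns int (index, or -1)

int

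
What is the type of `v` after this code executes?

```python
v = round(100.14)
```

round() with no ndigits arg returns int

int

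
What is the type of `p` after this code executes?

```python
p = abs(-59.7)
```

abs() of float returns float

float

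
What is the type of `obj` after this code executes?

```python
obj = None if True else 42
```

Ternary: condition is True, if branch (None) taken → NoneType

NoneType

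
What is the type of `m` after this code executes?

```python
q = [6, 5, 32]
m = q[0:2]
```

Slicing a list always returns a list

list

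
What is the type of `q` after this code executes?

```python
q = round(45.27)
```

round() with no ndigits arg returns int

int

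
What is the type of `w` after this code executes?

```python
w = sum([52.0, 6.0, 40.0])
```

sum() of floats returns float

float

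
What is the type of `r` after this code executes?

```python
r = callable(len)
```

callable() returns bool

bool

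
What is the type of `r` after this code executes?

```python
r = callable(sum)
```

callable() returns bool

bool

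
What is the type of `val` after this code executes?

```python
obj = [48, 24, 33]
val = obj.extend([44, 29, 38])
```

list.extend() returns None

NoneType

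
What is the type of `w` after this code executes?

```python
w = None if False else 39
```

Ternary: condition is False, else branch (39) taken → int

int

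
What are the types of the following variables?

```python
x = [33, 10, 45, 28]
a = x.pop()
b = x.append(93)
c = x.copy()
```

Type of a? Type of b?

list.pop() returns the element (int); list.append() returns None

int, NoneType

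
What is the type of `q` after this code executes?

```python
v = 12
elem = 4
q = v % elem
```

int % int returns int (12 % 4 = 0)

int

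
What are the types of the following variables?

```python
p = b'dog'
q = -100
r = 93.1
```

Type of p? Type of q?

p is bytes; q is int

bytes, int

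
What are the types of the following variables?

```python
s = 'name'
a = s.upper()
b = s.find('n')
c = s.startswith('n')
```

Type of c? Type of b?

str.startswith() returns bool; str.find() returns int

bool, int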